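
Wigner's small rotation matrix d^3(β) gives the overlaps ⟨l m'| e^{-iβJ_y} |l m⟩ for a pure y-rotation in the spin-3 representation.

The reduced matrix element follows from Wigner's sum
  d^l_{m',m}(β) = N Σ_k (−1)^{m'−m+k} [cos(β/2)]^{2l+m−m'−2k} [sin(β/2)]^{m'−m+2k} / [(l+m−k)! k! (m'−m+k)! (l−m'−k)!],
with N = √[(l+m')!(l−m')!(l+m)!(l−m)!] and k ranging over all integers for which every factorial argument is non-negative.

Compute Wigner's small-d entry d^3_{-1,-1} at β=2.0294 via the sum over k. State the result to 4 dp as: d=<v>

d=0.4435

d^3_{-1,-1}(β=2.0294) via Wigner's sum:
Half-angle: c=0.527875, s=0.849322. N=√(2·24·2·24)=48.000000
Admissible k: 0..2 (factorial args all ≥0)
  k=0: (−1)^0·48.0000/(48)·0.5279^6·0.8493^0 = +0.021636
  k=1: (−1)^1·48.0000/(6)·0.5279^4·0.8493^2 = -0.448083
  k=2: (−1)^2·48.0000/(8)·0.5279^2·0.8493^4 = +0.869967
d^3_{-1,-1}(2.0294) = +0.021636 -0.448083 +0.869967 = +0.443521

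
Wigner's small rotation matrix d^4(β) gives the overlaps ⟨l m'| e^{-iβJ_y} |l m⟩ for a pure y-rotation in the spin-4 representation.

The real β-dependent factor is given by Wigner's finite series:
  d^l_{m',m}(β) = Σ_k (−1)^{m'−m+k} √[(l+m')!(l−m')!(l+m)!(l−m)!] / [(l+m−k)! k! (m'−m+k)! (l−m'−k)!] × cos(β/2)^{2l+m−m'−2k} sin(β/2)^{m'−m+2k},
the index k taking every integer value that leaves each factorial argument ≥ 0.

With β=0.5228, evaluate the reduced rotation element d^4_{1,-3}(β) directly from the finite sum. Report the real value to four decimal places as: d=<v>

d=0.0492

d^4_{1,-3}(β=0.5228) via Wigner's sum:
With c≡cos(β/2)=0.966029 and s≡sin(β/2)=0.258433, N=[120·6·1·5040]^{1/2}=1904.940944
The bounds max(0,m−m')=0 and min(l+m,l−m')=1 give 2 terms
  k=0: (−1)^4·1904.9409/(144)·0.9660^4·0.2584^4 = +0.051389
  k=1: (−1)^5·1904.9409/(240)·0.9660^2·0.2584^6 = -0.002207
d^4_{1,-3}(0.5228) = +0.051389 -0.002207 = +0.049183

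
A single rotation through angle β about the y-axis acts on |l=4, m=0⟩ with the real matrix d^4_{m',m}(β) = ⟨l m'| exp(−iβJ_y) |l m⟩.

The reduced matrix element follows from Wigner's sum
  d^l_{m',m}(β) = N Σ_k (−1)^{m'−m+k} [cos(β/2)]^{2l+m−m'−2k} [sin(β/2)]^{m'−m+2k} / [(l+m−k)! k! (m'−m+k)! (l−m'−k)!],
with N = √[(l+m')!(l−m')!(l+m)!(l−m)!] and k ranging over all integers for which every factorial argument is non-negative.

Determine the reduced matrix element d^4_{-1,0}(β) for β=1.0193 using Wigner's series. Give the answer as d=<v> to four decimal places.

d^4_{-1,0}(β=1.0193) via Wigner's sum:
With c≡cos(β/2)=0.872915 and s≡sin(β/2)=0.487872, N=[6·120·24·24]^{1/2}=643.987578
k: max(0,(0)−(-1))=1 … min(4+(0),4−(-1))=4
  k=1: (−1)^0·643.9876/(144)·0.8729^7·0.4879^1 = +0.842608
  k=2: (−1)^1·643.9876/(24)·0.8729^5·0.4879^3 = -1.579224
  k=3: (−1)^2·643.9876/(24)·0.8729^3·0.4879^5 = +0.493300
  k=4: (−1)^3·643.9876/(144)·0.8729^1·0.4879^7 = -0.025682
d^4_{-1,0}(1.0193) = +0.842608 -1.579224 +0.493300 -0.025682 = -0.268999

d=-0.2690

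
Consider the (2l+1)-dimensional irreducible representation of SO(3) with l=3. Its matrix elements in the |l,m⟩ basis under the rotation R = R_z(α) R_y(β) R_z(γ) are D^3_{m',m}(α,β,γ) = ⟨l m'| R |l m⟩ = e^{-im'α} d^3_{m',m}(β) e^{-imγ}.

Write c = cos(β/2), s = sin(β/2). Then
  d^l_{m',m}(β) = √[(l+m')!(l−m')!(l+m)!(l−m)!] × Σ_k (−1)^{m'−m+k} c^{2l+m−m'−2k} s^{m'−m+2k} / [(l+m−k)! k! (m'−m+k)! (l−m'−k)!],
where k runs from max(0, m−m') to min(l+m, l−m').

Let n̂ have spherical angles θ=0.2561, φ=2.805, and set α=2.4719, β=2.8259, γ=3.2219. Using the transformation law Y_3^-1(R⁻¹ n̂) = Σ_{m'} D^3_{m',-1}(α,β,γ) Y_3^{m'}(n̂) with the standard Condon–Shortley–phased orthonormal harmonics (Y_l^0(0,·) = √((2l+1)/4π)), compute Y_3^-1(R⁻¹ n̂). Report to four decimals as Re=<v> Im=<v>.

Need the full column D^3_{m',-1} for m'=−3..3 at α=2.4719, β=2.8259, γ=3.2219.
cos(β/2)=0.157192, sin(β/2)=0.987568
d^3_{-3,-1}: single k=2 term ⇒ +0.002306;  D = -0.000808-0.002160i
d^3_{-2,-1}: k∈[1..2] ⇒ +0.000300 -0.023660 = -0.023361;  D = +0.007165-0.022235i
d^3_{-1,-1}: k∈[0..2] ⇒ +0.000015 -0.004764 +0.141019 = +0.136271;  D = +0.113279-0.075746i
d^3_{0,-1}: k∈[0..2] ⇒ -0.000328 +0.038878 -0.511512 = -0.472962;  D = +0.471438+0.037942i
d^3_{1,-1}: k∈[0..2] ⇒ +0.003573 -0.188026 +0.927689 = +0.743236;  D = +0.543817+0.506618i
d^3_{2,-1}: k∈[0..1] ⇒ -0.023660 +0.466944 = +0.443284;  D = -0.066727-0.438233i
d^3_{3,-1}: single k=0 term ⇒ +0.091028;  D = -0.045118+0.079059i
Y_3^{m'}(θ=0.2561,φ=2.805) and Σ D·Y over m':
  (-0.0008-0.0022i)·(-0.0036-0.0057i)  (+0.0072-0.0222i)·(+0.0496+0.0396i)  (+0.1133-0.0757i)·(-0.2843-0.0995i)  (+0.4714+0.0379i)·(+0.6062+0.0000i)  (+0.5438+0.5066i)·(+0.2843-0.0995i)  (-0.0667-0.4382i)·(+0.0496-0.0396i)  (-0.0451+0.0791i)·(+0.0036-0.0057i)
Y_3^-1(R⁻¹ n̂) = +0.431915+0.103837i

Re=0.4319 Im=0.1038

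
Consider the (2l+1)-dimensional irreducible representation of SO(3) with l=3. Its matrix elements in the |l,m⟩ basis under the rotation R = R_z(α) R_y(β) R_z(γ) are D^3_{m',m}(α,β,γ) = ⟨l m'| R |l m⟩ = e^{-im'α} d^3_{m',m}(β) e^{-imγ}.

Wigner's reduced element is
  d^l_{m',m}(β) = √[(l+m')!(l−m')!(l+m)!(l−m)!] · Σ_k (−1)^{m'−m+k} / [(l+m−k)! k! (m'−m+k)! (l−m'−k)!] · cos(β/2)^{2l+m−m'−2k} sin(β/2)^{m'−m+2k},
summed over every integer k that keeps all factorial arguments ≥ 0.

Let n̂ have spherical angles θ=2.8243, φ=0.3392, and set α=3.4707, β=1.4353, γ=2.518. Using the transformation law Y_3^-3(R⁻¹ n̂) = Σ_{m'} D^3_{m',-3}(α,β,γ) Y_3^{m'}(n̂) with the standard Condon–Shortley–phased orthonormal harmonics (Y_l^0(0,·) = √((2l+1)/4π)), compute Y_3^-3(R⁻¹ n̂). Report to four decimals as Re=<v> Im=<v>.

Need the full column D^3_{m',-3} for m'=−3..3 at α=3.4707, β=1.4353, γ=2.518.
cos(β/2)=0.753353, sin(β/2)=0.657616
d^3_{-3,-3}: single k=0 term ⇒ +0.182807;  D = +0.115988-0.141298i
d^3_{-2,-3}: single k=0 term ⇒ -0.390878;  D = +0.137050-0.366064i
d^3_{-1,-3}: single k=0 term ⇒ +0.539492;  D = +0.015711-0.539263i
d^3_{0,-3}: single k=0 term ⇒ -0.543786;  D = -0.160690-0.519502i
d^3_{1,-3}: single k=0 term ⇒ +0.411086;  D = -0.241886-0.332389i
d^3_{2,-3}: single k=0 term ⇒ -0.226953;  D = -0.185683-0.130497i
d^3_{3,-3}: single k=0 term ⇒ +0.080879;  D = -0.077650-0.022623i
Y_3^{m'}(θ=2.8243,φ=0.3392) and Σ D·Y over m':
  (+0.1160-0.1413i)·(+0.0067-0.0108i)  (+0.1370-0.3661i)·(-0.0736+0.0593i)  (+0.0157-0.5393i)·(+0.3341-0.1179i)  (-0.1607-0.5195i)·(-0.5365+0.0000i)  (-0.2419-0.3324i)·(-0.3341-0.1179i)  (-0.1857-0.1305i)·(-0.0736-0.0593i)  (-0.0777-0.0226i)·(-0.0067-0.0108i)
Y_3^-3(R⁻¹ n̂) = +0.086601+0.290762i

Re=0.0866 Im=0.2908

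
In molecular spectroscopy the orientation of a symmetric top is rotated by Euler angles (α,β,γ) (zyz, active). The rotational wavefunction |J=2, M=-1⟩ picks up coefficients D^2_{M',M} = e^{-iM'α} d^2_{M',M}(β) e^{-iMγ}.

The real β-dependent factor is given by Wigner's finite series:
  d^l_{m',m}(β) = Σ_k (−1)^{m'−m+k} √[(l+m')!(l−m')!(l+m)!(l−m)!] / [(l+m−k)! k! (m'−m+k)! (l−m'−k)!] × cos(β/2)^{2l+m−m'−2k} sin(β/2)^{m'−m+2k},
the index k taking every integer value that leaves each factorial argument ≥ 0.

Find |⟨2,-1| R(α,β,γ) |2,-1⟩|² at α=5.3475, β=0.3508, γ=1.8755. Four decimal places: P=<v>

P=0.7250

Split into d^2_{-1,-1}(β=0.3508) × two z-phases.
Half-angle: c=0.984657, s=0.174502. N=√(1·6·1·6)=6.000000
k: max(0,(-1)−(-1))=0 … min(2+(-1),2−(-1))=1
  k=0: (−1)^0·6.0000/(6)·0.9847^4·0.1745^0 = +0.940025
  k=1: (−1)^1·6.0000/(2)·0.9847^2·0.1745^2 = -0.088571
d^2_{-1,-1}(0.3508) = +0.940025 -0.088571 = +0.851454
|D^2_{-1,-1}|² = |d^2_{-1,-1}(β)|² = (+0.851454)² = 0.724974 (the z-rotation phases have unit modulus)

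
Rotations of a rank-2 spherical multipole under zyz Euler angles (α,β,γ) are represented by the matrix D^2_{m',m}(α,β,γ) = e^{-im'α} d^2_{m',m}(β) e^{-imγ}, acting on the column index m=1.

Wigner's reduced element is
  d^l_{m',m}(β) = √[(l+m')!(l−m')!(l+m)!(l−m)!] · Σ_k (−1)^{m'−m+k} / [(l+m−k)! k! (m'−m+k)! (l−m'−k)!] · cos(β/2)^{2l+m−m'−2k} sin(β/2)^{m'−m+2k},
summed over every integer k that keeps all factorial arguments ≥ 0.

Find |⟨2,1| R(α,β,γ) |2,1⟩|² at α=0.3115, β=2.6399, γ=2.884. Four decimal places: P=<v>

P=0.0288

First d^2_{1,1}(β=2.6399), then the phase factors e^{-i(1)α} and e^{-i(1)γ}:
c=cos(2.6399/2)=0.248224, s=sin(2.6399/2)=0.968703; N=√[6·1·6·1]=6.000000
k: max(0,(1)−(1))=0 … min(2+(1),2−(1))=1
  k=0: (−1)^0·6.0000/(6)·0.2482^4·0.9687^0 = +0.003796
  k=1: (−1)^1·6.0000/(2)·0.2482^2·0.9687^2 = -0.173456
d^2_{1,1}(2.6399) = +0.003796 -0.173456 = -0.169660
|D^2_{1,1}|² = |d^2_{1,1}(β)|² = (-0.169660)² = 0.028784 (the z-rotation phases have unit modulus)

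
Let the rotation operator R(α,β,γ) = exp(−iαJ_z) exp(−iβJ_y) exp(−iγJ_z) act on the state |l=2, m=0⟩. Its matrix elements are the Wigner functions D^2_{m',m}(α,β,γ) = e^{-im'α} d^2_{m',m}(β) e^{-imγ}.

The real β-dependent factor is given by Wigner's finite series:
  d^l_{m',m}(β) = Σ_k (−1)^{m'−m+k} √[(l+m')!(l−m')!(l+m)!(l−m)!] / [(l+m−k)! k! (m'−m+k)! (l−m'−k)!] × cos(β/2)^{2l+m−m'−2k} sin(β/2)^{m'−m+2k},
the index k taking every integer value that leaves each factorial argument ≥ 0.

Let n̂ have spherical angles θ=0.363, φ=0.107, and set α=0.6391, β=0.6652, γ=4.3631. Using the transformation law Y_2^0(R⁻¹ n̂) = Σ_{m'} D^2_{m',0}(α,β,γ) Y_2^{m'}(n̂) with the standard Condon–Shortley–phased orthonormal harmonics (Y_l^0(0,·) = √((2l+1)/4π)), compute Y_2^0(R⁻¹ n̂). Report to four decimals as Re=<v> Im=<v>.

Re=0.4931 Im=0.0000

Need the full column D^2_{m',0} for m'=−2..2 at α=0.6391, β=0.6652, γ=4.3631.
cos(β/2)=0.945197, sin(β/2)=0.326502
d^2_{-2,0}: single k=2 term ⇒ +0.233287;  D = +0.067289+0.223372i
d^2_{-1,0}: k∈[1..2] ⇒ +0.675348 -0.080585 = +0.594763;  D = +0.477376+0.354760i
d^2_{0,0}: k∈[0..2] ⇒ +0.798158 -0.380956 +0.011364 = +0.428566;  D = +0.428566+0.000000i
d^2_{1,0}: k∈[0..1] ⇒ -0.675348 +0.080585 = -0.594763;  D = -0.477376+0.354760i
d^2_{2,0}: single k=0 term ⇒ +0.233287;  D = +0.067289-0.223372i
Y_2^{m'}(θ=0.363,φ=0.107) and Σ D·Y over m':
  (+0.0673+0.2234i)·(+0.0476-0.0103i)  (+0.4774+0.3548i)·(+0.2550-0.0274i)  (+0.4286+0.0000i)·(+0.5115+0.0000i)  (-0.4774+0.3548i)·(-0.2550-0.0274i)  (+0.0673-0.2234i)·(+0.0476+0.0103i)
Y_2^0(R⁻¹ n̂) = +0.493100+0.000000i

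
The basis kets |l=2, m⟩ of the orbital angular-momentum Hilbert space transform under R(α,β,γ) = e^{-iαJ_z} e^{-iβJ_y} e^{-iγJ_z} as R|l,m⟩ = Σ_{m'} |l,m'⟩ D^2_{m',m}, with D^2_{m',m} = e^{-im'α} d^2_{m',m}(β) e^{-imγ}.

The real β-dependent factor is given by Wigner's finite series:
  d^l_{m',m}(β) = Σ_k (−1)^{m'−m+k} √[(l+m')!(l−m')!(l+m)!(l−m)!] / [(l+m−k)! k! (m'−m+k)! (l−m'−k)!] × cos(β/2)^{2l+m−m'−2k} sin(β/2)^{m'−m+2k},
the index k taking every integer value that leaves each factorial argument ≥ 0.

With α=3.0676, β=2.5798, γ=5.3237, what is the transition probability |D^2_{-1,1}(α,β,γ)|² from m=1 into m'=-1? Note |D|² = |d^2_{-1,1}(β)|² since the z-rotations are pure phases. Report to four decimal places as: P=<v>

First d^2_{-1,1}(β=2.5798), then the phase factors e^{-i(-1)α} and e^{-i(1)γ}:
With c≡cos(β/2)=0.277217 and s≡sin(β/2)=0.960807, N=[1·6·6·1]^{1/2}=6.000000
k: max(0,(1)−(-1))=2 … min(2+(1),2−(-1))=3
  k=2: (−1)^0·6.0000/(2)·0.2772^2·0.9608^2 = +0.212830
  k=3: (−1)^1·6.0000/(6)·0.2772^0·0.9608^4 = -0.852207
d^2_{-1,1}(2.5798) = +0.212830 -0.852207 = -0.639377
|D^2_{-1,1}|² = |d^2_{-1,1}(β)|² = (-0.639377)² = 0.408803 (the z-rotation phases have unit modulus)

P=0.4088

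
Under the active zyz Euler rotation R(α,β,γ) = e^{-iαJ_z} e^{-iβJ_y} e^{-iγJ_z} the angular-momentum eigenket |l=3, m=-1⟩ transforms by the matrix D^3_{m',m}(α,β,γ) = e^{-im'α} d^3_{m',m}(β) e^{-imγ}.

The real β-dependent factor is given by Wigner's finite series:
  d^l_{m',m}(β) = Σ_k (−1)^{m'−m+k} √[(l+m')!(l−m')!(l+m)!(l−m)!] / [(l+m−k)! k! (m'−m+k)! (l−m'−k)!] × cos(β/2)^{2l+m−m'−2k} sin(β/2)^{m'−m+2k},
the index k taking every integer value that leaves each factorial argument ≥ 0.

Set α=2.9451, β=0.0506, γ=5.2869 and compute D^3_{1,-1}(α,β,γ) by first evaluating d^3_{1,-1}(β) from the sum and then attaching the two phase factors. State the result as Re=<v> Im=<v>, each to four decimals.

Re=-0.0027 Im=0.0027

D^3_{1,-1}(2.9451,0.0506,5.2869) = e^{-i·1·2.9451}·d^3_{1,-1}(0.0506)·e^{-i·-1·5.2869}. Compute d first:
c=cos(0.0506/2)=0.999680, s=sin(0.0506/2)=0.025297; N=√[24·2·2·24]=48.000000
Admissible k: 0..2 (factorial args all ≥0)
  k=0: (−1)^2·48.0000/(8)·0.9997^4·0.0253^2 = +0.003835
  k=1: (−1)^3·48.0000/(6)·0.9997^2·0.0253^4 = -0.000003
  k=2: (−1)^4·48.0000/(48)·0.9997^0·0.0253^6 = +0.000000
d^3_{1,-1}(0.0506) = +0.003835 -0.000003 +0.000000 = +0.003832
D = (-0.980757-0.195231i)·(+0.003832)·(+0.543424-0.839458i) = -0.002670+0.002748i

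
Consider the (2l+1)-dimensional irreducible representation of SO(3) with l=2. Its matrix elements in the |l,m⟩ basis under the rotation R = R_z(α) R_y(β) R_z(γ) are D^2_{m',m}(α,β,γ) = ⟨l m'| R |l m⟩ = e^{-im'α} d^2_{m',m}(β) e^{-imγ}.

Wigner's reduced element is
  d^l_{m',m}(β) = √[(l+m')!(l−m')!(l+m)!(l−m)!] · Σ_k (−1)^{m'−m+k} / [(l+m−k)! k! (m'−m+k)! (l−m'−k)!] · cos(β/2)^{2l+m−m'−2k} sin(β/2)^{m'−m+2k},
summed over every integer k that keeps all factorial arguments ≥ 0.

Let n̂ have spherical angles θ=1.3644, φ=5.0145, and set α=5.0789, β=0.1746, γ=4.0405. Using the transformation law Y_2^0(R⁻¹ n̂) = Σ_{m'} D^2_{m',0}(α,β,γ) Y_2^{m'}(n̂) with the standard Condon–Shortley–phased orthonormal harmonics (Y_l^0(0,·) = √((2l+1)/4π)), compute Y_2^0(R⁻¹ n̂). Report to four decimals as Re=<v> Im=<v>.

Need the full column D^2_{m',0} for m'=−2..2 at α=5.0789, β=0.1746, γ=4.0405.
cos(β/2)=0.996192, sin(β/2)=0.087189
d^2_{-2,0}: single k=2 term ⇒ +0.018479;  D = -0.013733-0.012365i
d^2_{-1,0}: k∈[1..2] ⇒ +0.211138 -0.001617 = +0.209521;  D = +0.075084-0.195605i
d^2_{0,0}: k∈[0..2] ⇒ +0.984854 -0.030177 +0.000058 = +0.954735;  D = +0.954735+0.000000i
d^2_{1,0}: k∈[0..1] ⇒ -0.211138 +0.001617 = -0.209521;  D = -0.075084-0.195605i
d^2_{2,0}: single k=0 term ⇒ +0.018479;  D = -0.013733+0.012365i
Y_2^{m'}(θ=1.3644,φ=5.0145) and Σ D·Y over m':
  (-0.0137-0.0124i)·(-0.3045+0.2102i)  (+0.0751-0.1956i)·(+0.0461+0.1479i)  (+0.9547+0.0000i)·(-0.2757+0.0000i)  (-0.0751-0.1956i)·(-0.0461+0.1479i)  (-0.0137+0.0124i)·(-0.3045-0.2102i)
Y_2^0(R⁻¹ n̂) = -0.184813+0.000000i

Re=-0.1848 Im=0.0000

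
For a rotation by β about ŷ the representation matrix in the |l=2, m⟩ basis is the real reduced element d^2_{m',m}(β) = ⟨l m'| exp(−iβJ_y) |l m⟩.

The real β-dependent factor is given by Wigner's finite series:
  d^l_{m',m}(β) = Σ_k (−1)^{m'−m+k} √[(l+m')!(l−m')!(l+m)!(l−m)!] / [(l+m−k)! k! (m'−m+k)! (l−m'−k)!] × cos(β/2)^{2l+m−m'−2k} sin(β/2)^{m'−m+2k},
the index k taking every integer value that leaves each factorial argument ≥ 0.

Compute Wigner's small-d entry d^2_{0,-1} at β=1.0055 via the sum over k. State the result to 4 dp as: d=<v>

d^2_{0,-1}(β=1.0055) via Wigner's sum:
Half-angle: c=0.876261, s=0.481837. N=√(2·2·1·6)=4.898979
k∈{0,1} keeps every argument non-negative
  k=0: (−1)^1·4.8990/(2)·0.8763^3·0.4818^1 = -0.794102
  k=1: (−1)^2·4.8990/(2)·0.8763^1·0.4818^3 = +0.240110
d^2_{0,-1}(1.0055) = -0.794102 +0.240110 = -0.553992

d=-0.5540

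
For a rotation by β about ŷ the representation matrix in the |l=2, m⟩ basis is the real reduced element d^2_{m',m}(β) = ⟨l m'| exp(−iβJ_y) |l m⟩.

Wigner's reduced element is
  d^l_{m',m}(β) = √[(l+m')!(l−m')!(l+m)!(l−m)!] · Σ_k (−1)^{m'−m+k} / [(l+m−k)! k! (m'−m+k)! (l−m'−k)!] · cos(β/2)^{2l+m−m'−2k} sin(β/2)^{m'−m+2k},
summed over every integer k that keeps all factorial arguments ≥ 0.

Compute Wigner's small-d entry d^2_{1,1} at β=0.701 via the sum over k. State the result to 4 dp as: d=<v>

d^2_{1,1}(β=0.701) via Wigner's sum:
Half-angle: c=0.939201, s=0.343367. N=√(6·1·6·1)=6.000000
k: max(0,(1)−(1))=0 … min(2+(1),2−(1))=1
  k=0: (−1)^0·6.0000/(6)·0.9392^4·0.3434^0 = +0.778098
  k=1: (−1)^1·6.0000/(2)·0.9392^2·0.3434^2 = -0.312002
d^2_{1,1}(0.701) = +0.778098 -0.312002 = +0.466097

d=0.4661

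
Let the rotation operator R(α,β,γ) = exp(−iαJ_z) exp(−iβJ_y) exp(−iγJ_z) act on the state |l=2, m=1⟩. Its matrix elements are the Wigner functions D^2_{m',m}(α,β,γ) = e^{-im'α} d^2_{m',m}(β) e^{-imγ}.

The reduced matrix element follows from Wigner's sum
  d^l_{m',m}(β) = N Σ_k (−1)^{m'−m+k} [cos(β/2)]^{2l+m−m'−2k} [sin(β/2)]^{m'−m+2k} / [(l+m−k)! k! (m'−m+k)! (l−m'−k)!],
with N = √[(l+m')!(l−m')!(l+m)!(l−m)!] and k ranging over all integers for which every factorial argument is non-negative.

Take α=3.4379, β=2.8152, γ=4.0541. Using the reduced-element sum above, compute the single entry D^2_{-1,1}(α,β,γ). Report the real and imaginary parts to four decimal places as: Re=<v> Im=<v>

Re=-0.7106 Im=0.5033

First d^2_{-1,1}(β=2.8152), then the phase factors e^{-i(-1)α} and e^{-i(1)γ}:
With c≡cos(β/2)=0.162473 and s≡sin(β/2)=0.986713, N=[1·6·6·1]^{1/2}=6.000000
The bounds max(0,m−m')=2 and min(l+m,l−m')=3 give 2 terms
  k=2: (−1)^0·6.0000/(2)·0.1625^2·0.9867^2 = +0.077102
  k=3: (−1)^1·6.0000/(6)·0.1625^0·0.9867^4 = -0.947902
d^2_{-1,1}(2.8152) = +0.077102 -0.947902 = -0.870800
D = (-0.956421-0.291990i)·(-0.870800)·(-0.611764+0.791040i) = -0.710643+0.503269i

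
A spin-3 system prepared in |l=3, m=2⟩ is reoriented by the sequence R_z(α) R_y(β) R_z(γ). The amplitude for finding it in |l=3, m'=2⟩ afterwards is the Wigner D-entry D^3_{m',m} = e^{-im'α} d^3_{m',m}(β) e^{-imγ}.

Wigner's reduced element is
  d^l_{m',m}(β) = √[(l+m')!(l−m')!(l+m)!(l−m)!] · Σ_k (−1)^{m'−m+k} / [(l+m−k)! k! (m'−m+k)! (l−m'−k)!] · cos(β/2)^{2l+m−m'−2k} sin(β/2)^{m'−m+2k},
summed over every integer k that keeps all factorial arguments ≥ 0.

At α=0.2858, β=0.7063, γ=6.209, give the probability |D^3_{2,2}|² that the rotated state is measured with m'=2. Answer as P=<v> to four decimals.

P=0.0479

First d^3_{2,2}(β=0.7063), then the phase factors e^{-i(2)α} and e^{-i(2)γ}:
Half-angle: c=0.938288, s=0.345855. N=√(120·1·120·1)=120.000000
Admissible k: 0..1 (factorial args all ≥0)
  k=0: (−1)^0·120.0000/(120)·0.9383^6·0.3459^0 = +0.682365
  k=1: (−1)^1·120.0000/(24)·0.9383^4·0.3459^2 = -0.463557
d^3_{2,2}(0.7063) = +0.682365 -0.463557 = +0.218808
|D^3_{2,2}|² = |d^3_{2,2}(β)|² = (+0.218808)² = 0.047877 (the z-rotation phases have unit modulus)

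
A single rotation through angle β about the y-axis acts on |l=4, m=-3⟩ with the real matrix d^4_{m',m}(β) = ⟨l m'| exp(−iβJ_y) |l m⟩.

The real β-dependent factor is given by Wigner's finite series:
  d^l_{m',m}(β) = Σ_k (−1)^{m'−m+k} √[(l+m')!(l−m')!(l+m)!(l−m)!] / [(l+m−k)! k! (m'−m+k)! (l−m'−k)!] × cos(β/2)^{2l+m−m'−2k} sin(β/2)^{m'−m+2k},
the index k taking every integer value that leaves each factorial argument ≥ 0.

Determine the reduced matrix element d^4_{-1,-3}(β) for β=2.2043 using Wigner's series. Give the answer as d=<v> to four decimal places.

d^4_{-1,-3}(β=2.2043) via Wigner's sum:
With c≡cos(β/2)=0.451679 and s≡sin(β/2)=0.892181, N=[6·120·1·5040]^{1/2}=1904.940944
Admissible k: 0..1 (factorial args all ≥0)
  k=0: (−1)^2·1904.9409/(240)·0.4517^6·0.8922^2 = +0.053648
  k=1: (−1)^3·1904.9409/(144)·0.4517^4·0.8922^4 = -0.348859
d^4_{-1,-3}(2.2043) = +0.053648 -0.348859 = -0.295210

d=-0.2952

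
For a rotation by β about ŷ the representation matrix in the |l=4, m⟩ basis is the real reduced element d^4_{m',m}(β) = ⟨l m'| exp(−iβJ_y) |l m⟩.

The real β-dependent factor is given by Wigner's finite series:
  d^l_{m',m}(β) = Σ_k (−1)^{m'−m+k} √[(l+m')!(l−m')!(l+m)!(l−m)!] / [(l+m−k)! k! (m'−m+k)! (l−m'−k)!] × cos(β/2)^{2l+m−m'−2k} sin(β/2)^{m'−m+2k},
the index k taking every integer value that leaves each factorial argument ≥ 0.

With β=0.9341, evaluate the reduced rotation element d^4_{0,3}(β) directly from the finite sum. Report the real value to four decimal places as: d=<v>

d^4_{0,3}(β=0.9341) via Wigner's sum:
With c≡cos(β/2)=0.892900 and s≡sin(β/2)=0.450254, N=[24·24·5040·1]^{1/2}=1703.830978
The bounds max(0,m−m')=3 and min(l+m,l−m')=4 give 2 terms
  k=3: (−1)^0·1703.8310/(144)·0.8929^5·0.4503^3 = +0.612989
  k=4: (−1)^1·1703.8310/(144)·0.8929^3·0.4503^5 = -0.155870
d^4_{0,3}(0.9341) = +0.612989 -0.155870 = +0.457119

d=0.4571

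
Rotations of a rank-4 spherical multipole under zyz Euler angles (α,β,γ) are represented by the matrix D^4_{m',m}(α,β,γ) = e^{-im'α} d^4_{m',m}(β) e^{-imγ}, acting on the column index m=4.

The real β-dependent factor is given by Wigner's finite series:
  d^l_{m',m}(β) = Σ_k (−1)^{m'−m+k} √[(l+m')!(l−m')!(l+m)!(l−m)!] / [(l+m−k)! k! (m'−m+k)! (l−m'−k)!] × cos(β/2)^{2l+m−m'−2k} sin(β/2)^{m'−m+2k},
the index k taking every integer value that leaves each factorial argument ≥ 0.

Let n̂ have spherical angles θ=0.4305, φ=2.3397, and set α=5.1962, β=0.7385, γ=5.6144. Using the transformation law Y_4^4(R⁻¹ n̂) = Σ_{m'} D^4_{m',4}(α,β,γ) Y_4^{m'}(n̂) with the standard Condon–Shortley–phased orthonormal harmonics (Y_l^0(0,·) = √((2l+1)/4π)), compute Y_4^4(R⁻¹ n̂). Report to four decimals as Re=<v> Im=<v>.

Need the full column D^4_{m',4} for m'=−4..4 at α=5.1962, β=0.7385, γ=5.6144.
cos(β/2)=0.932598, sin(β/2)=0.360916
d^4_{-4,4}: single k=8 term ⇒ +0.000288;  D = -0.000029-0.000286i
d^4_{-3,4}: single k=7 term ⇒ +0.002104;  D = +0.001753-0.001163i
d^4_{-2,4}: single k=6 term ⇒ +0.010172;  D = +0.008921+0.004887i
d^4_{-1,4}: single k=5 term ⇒ +0.037171;  D = -0.000645+0.037166i
d^4_{0,4}: single k=4 term ⇒ +0.107387;  D = -0.095915+0.048294i
d^4_{1,4}: single k=3 term ⇒ +0.248191;  D = -0.201920-0.144315i
d^4_{2,4}: single k=2 term ⇒ +0.453481;  D = +0.061808-0.449249i
d^4_{3,4}: single k=1 term ⇒ +0.626345;  D = +0.588994-0.213058i
d^4_{4,4}: single k=0 term ⇒ +0.572212;  D = +0.422600+0.385792i
Y_4^{m'}(θ=0.4305,φ=2.3397) and Σ D·Y over m':
  (-0.0000-0.0003i)·(-0.0134-0.0009i)  (+0.0018-0.0012i)·(+0.0613-0.0555i)  (+0.0089+0.0049i)·(-0.0092+0.2784i)  (-0.0006+0.0372i)·(-0.3469-0.3586i)  (-0.0959+0.0483i)·(+0.2216+0.0000i)  (-0.2019-0.1443i)·(+0.3469-0.3586i)  (+0.0618-0.4492i)·(-0.0092-0.2784i)  (+0.5890-0.2131i)·(-0.0613-0.0555i)  (+0.4226+0.3858i)·(-0.0134+0.0009i)
Y_4^4(R⁻¹ n̂) = -0.310459-0.014853i

Re=-0.3105 Im=-0.0149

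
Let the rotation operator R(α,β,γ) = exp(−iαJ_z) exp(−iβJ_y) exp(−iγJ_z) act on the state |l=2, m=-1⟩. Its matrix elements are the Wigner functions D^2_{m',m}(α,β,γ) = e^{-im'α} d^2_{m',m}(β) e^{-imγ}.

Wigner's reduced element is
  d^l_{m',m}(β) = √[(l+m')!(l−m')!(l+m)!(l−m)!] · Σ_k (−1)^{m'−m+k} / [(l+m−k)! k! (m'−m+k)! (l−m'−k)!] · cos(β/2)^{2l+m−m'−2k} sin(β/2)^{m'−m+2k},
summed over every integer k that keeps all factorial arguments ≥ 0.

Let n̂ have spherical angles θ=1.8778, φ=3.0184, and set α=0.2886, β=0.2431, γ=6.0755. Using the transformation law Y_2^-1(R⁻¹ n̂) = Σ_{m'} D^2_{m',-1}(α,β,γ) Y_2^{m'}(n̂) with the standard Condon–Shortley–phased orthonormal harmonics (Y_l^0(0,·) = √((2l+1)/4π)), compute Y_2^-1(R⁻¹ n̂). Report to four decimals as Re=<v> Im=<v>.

Re=0.3257 Im=0.0831

Need the full column D^2_{m',-1} for m'=−2..2 at α=0.2886, β=0.2431, γ=6.0755.
cos(β/2)=0.992622, sin(β/2)=0.121251
d^2_{-2,-1}: single k=1 term ⇒ +0.237174;  D = +0.221165+0.085658i
d^2_{-1,-1}: k∈[0..1] ⇒ +0.970813 -0.043457 = +0.927356;  D = +0.924322+0.074955i
d^2_{0,-1}: k∈[0..1] ⇒ -0.290477 +0.004334 = -0.286143;  D = -0.279994+0.059001i
d^2_{1,-1}: k∈[0..1] ⇒ +0.043457 -0.000216 = +0.043241;  D = +0.038024-0.020590i
d^2_{2,-1}: single k=0 term ⇒ -0.003539;  D = -0.002504+0.002501i
Y_2^{m'}(θ=1.8778,φ=3.0184) and Σ D·Y over m':
  (+0.2212+0.0857i)·(+0.3404+0.0856i)  (+0.9243+0.0750i)·(+0.2209+0.0273i)  (-0.2800+0.0590i)·(-0.2290+0.0000i)  (+0.0380-0.0206i)·(-0.2209+0.0273i)  (-0.0025+0.0025i)·(+0.3404-0.0856i)
Y_2^-1(R⁻¹ n̂) = +0.325691+0.083067i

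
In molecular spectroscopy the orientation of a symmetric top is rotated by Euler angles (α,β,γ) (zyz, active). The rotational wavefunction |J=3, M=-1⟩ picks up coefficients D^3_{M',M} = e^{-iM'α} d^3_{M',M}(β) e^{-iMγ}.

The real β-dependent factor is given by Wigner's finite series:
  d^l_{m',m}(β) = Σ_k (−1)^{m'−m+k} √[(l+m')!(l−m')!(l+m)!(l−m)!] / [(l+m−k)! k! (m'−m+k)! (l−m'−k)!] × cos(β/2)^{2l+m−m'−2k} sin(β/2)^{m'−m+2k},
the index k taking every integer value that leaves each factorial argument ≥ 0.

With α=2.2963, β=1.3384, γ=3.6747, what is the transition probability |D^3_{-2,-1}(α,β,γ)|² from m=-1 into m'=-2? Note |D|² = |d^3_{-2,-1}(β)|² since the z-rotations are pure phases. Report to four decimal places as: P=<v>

P=0.0214

First d^3_{-2,-1}(β=1.3384), then the phase factors e^{-i(-2)α} and e^{-i(-1)γ}:
With c≡cos(β/2)=0.784318 and s≡sin(β/2)=0.620359, N=[1·120·2·24]^{1/2}=75.894664
The bounds max(0,m−m')=1 and min(l+m,l−m')=2 give 2 terms
  k=1: (−1)^0·75.8947/(24)·0.7843^5·0.6204^1 = +0.582243
  k=2: (−1)^1·75.8947/(12)·0.7843^3·0.6204^3 = -0.728510
d^3_{-2,-1}(1.3384) = +0.582243 -0.728510 = -0.146267
|D^3_{-2,-1}|² = |d^3_{-2,-1}(β)|² = (-0.146267)² = 0.021394 (the z-rotation phases have unit modulus)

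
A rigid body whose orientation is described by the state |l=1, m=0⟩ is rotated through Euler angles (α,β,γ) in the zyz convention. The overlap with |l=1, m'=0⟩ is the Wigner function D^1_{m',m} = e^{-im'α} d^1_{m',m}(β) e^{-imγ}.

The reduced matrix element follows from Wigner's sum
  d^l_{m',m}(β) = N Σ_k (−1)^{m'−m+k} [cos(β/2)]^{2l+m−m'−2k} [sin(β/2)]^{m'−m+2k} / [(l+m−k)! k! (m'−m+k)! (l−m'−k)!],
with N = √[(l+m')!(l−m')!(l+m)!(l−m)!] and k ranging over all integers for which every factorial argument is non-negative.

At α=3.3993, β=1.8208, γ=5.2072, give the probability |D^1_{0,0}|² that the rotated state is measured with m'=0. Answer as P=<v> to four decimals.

P=0.0612

Split into d^1_{0,0}(β=1.8208) × two z-phases.
Half-angle: c=0.613430, s=0.789749. N=√(1·1·1·1)=1.000000
Admissible k: 0..1 (factorial args all ≥0)
  k=0: (−1)^0·1.0000/(1)·0.6134^2·0.7897^0 = +0.376296
  k=1: (−1)^1·1.0000/(1)·0.6134^0·0.7897^2 = -0.623704
d^1_{0,0}(1.8208) = +0.376296 -0.623704 = -0.247408
|D^1_{0,0}|² = |d^1_{0,0}(β)|² = (-0.247408)² = 0.061210 (the z-rotation phases have unit modulus)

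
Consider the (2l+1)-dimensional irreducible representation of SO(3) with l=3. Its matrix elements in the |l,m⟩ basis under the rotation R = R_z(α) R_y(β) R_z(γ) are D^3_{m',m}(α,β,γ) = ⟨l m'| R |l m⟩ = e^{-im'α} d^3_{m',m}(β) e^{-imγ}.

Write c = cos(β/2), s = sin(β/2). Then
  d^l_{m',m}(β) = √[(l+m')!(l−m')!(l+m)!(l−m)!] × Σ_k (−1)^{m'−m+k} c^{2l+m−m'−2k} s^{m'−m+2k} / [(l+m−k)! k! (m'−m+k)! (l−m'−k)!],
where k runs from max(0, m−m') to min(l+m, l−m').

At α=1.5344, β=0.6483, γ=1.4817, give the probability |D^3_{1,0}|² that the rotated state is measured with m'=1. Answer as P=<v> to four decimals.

First d^3_{1,0}(β=0.6483), then the phase factors e^{-i(1)α} and e^{-i(0)γ}:
With c≡cos(β/2)=0.947922 and s≡sin(β/2)=0.318503, N=[24·2·6·6]^{1/2}=41.569219
The bounds max(0,m−m')=0 and min(l+m,l−m')=2 give 3 terms
  k=0: (−1)^1·41.5692/(12)·0.9479^5·0.3185^1 = -0.844436
  k=1: (−1)^2·41.5692/(4)·0.9479^3·0.3185^3 = +0.286003
  k=2: (−1)^3·41.5692/(12)·0.9479^1·0.3185^5 = -0.010763
d^3_{1,0}(0.6483) = -0.844436 +0.286003 -0.010763 = -0.569196
|D^3_{1,0}|² = |d^3_{1,0}(β)|² = (-0.569196)² = 0.323984 (the z-rotation phases have unit modulus)

P=0.3240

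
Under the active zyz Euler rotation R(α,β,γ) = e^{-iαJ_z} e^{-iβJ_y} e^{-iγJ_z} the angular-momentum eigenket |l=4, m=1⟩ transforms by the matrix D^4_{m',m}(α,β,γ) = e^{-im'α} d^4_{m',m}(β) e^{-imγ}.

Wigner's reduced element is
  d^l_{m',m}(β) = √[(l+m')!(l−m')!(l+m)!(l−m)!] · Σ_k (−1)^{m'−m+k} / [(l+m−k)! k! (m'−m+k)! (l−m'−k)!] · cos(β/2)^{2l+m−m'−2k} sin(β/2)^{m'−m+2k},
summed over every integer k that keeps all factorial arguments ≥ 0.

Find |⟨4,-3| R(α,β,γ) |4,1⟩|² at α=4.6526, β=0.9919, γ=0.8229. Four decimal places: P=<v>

P=0.1120

Split into d^4_{-3,1}(β=0.9919) × two z-phases.
c=cos(0.9919/2)=0.879517, s=sin(0.9919/2)=0.475867; N=√[1·5040·120·6]=1904.940944
The bounds max(0,m−m')=4 and min(l+m,l−m')=5 give 2 terms
  k=4: (−1)^0·1904.9409/(144)·0.8795^4·0.4759^4 = +0.405919
  k=5: (−1)^1·1904.9409/(240)·0.8795^2·0.4759^6 = -0.071298
d^4_{-3,1}(0.9919) = +0.405919 -0.071298 = +0.334622
|D^4_{-3,1}|² = |d^4_{-3,1}(β)|² = (+0.334622)² = 0.111972 (the z-rotation phases have unit modulus)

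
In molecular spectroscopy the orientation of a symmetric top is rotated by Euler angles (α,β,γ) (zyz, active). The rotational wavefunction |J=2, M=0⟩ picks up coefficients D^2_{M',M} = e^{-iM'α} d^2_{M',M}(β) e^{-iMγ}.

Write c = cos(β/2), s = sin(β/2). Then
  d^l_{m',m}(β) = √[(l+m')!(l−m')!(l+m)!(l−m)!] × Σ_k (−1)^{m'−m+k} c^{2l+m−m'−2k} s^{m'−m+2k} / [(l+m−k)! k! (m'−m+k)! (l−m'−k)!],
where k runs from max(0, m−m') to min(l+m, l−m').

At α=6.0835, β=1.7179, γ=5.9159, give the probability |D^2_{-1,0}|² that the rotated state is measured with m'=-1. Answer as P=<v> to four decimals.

D^2_{-1,0}(6.0835,1.7179,5.9159) = e^{-i·-1·6.0835}·d^2_{-1,0}(1.7179)·e^{-i·0·5.9159}. Compute d first:
Half-angle: c=0.653233, s=0.757157. N=√(1·6·2·2)=4.898979
k: max(0,(0)−(-1))=1 … min(2+(0),2−(-1))=2
  k=1: (−1)^0·4.8990/(2)·0.6532^3·0.7572^1 = +0.516970
  k=2: (−1)^1·4.8990/(2)·0.6532^1·0.7572^3 = -0.694547
d^2_{-1,0}(1.7179) = +0.516970 -0.694547 = -0.177577
|D^2_{-1,0}|² = |d^2_{-1,0}(β)|² = (-0.177577)² = 0.031533 (the z-rotation phases have unit modulus)

P=0.0315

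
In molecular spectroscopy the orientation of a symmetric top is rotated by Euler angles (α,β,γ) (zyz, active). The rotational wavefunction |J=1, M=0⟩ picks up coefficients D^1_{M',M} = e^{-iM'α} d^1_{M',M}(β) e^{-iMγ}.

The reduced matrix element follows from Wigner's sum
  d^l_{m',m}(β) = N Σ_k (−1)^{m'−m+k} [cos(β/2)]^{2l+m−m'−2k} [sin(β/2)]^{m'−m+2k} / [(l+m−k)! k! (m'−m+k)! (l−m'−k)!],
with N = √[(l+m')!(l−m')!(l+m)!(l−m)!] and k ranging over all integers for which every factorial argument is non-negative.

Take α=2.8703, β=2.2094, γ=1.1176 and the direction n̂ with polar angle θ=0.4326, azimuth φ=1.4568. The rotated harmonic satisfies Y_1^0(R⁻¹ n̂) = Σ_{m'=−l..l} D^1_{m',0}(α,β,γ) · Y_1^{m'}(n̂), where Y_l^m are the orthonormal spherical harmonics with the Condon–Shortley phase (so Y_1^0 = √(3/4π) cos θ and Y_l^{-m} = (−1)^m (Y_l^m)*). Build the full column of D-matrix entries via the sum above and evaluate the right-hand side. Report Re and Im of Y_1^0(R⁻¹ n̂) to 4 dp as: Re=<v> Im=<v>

Re=-0.2386 Im=0.0000

Need the full column D^1_{m',0} for m'=−1..1 at α=2.8703, β=2.2094, γ=1.1176.
cos(β/2)=0.449402, sin(β/2)=0.893329
d^1_{-1,0}: single k=1 term ⇒ +0.567756;  D = -0.546991+0.152146i
d^1_{0,0}: k∈[0..1] ⇒ +0.201963 -0.798037 = -0.596075;  D = -0.596075+0.000000i
d^1_{1,0}: single k=0 term ⇒ -0.567756;  D = +0.546991+0.152146i
Y_1^{m'}(θ=0.4326,φ=1.4568) and Σ D·Y over m':
  (-0.5470+0.1521i)·(+0.0165-0.1439i)  (-0.5961+0.0000i)·(+0.4436+0.0000i)  (+0.5470+0.1521i)·(-0.0165-0.1439i)
Y_1^0(R⁻¹ n̂) = -0.238650+0.000000i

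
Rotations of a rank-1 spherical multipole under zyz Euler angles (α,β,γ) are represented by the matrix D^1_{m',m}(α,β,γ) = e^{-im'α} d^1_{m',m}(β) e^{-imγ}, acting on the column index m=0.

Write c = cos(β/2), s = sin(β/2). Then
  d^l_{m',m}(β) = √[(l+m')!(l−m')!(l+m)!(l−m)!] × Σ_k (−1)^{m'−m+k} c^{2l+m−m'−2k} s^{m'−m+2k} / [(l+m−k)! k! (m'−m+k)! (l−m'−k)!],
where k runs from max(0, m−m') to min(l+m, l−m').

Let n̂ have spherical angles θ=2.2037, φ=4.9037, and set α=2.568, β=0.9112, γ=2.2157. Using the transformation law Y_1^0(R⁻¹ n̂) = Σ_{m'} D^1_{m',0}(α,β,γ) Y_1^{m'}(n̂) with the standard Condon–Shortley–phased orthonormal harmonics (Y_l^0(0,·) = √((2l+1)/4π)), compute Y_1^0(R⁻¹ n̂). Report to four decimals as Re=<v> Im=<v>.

Re=-0.3927 Im=0.0000

Need the full column D^1_{m',0} for m'=−1..1 at α=2.568, β=0.9112, γ=2.2157.
cos(β/2)=0.897997, sin(β/2)=0.440001
d^1_{-1,0}: single k=1 term ⇒ +0.558784;  D = -0.469354+0.303226i
d^1_{0,0}: k∈[0..1] ⇒ +0.806399 -0.193601 = +0.612798;  D = +0.612798+0.000000i
d^1_{1,0}: single k=0 term ⇒ -0.558784;  D = +0.469354+0.303226i
Y_1^{m'}(θ=2.2037,φ=4.9037) and Σ D·Y over m':
  (-0.4694+0.3032i)·(+0.0530+0.2735i)  (+0.6128+0.0000i)·(-0.2890+0.0000i)  (+0.4694+0.3032i)·(-0.0530+0.2735i)
Y_1^0(R⁻¹ n̂) = -0.392685+0.000000i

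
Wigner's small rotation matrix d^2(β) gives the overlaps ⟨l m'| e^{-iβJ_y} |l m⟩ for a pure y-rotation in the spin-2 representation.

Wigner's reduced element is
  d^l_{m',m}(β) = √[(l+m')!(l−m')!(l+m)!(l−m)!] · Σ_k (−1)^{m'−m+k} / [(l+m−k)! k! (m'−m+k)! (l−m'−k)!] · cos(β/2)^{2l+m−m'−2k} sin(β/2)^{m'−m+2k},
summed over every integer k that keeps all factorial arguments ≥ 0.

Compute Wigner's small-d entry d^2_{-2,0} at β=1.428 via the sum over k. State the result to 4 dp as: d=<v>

d^2_{-2,0}(β=1.428) via Wigner's sum:
c=cos(1.428/2)=0.755748, s=sin(1.428/2)=0.654862; N=√[1·24·2·2]=9.797959
k∈{2} keeps every argument non-negative
  k=2: (−1)^0·9.7980/(4)·0.7557^2·0.6549^2 = +0.599970
d^2_{-2,0}(1.428) = +0.599970

d=0.6000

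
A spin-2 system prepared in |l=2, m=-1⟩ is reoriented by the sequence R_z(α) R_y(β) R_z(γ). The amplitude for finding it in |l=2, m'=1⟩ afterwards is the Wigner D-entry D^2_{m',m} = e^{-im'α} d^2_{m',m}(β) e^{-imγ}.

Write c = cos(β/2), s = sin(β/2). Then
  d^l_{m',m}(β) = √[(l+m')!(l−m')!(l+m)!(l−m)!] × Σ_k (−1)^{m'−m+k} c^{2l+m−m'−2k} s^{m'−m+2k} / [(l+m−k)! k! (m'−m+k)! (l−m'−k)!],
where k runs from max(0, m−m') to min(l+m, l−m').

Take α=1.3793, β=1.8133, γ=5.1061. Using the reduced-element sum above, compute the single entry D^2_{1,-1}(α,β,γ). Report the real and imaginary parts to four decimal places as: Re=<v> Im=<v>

Re=-0.2686 Im=-0.1780

Split into d^2_{1,-1}(β=1.8133) × two z-phases.
c=cos(1.8133/2)=0.616387, s=sin(1.8133/2)=0.787443; N=√[6·1·1·6]=6.000000
Admissible k: 0..1 (factorial args all ≥0)
  k=0: (−1)^2·6.0000/(2)·0.6164^2·0.7874^2 = +0.706752
  k=1: (−1)^3·6.0000/(6)·0.6164^0·0.7874^4 = -0.384483
d^2_{1,-1}(1.8133) = +0.706752 -0.384483 = +0.322269
Phases: e^{-i·(1)·1.3793}=+0.190328-0.981721i, e^{-i·(-1)·5.1061}=+0.383618-0.923492i ⇒ D=-0.268643-0.178012i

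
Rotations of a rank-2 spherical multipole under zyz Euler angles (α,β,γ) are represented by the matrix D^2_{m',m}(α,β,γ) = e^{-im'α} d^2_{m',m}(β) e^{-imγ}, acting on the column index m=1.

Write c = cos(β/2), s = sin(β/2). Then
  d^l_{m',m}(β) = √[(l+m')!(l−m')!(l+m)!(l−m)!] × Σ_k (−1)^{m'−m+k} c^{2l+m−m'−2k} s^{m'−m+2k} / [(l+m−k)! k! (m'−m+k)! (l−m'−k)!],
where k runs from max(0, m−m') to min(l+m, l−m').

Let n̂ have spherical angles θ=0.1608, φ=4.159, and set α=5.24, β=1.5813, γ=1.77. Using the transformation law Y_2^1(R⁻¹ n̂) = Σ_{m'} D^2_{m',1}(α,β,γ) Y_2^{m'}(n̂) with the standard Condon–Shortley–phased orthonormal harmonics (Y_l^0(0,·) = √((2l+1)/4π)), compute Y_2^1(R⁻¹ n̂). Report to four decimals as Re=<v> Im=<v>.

Re=-0.0029 Im=-0.0500

Need the full column D^2_{m',1} for m'=−2..2 at α=5.24, β=1.5813, γ=1.77.
cos(β/2)=0.703383, sin(β/2)=0.710811
d^2_{-2,1}: single k=3 term ⇒ +0.505224;  D = -0.381565+0.331149i
d^2_{-1,1}: k∈[2..3] ⇒ +0.749917 -0.255279 = +0.494638;  D = -0.468203-0.159538i
d^2_{0,1}: k∈[1..2] ⇒ +0.605907 -0.618770 = -0.012863;  D = +0.002546+0.012609i
d^2_{1,1}: k∈[0..1] ⇒ +0.244776 -0.749917 = -0.505141;  D = -0.377490+0.335663i
d^2_{2,1}: single k=0 term ⇒ -0.494721;  D = -0.470168-0.153917i
Y_2^{m'}(θ=0.1608,φ=4.159) and Σ D·Y over m':
  (-0.3816+0.3311i)·(-0.0044-0.0089i)  (-0.4682-0.1595i)·(-0.0642+0.1039i)  (+0.0025+0.0126i)·(+0.6065+0.0000i)  (-0.3775+0.3357i)·(+0.0642+0.1039i)  (-0.4702-0.1539i)·(-0.0044+0.0089i)
Y_2^1(R⁻¹ n̂) = -0.002860-0.049989i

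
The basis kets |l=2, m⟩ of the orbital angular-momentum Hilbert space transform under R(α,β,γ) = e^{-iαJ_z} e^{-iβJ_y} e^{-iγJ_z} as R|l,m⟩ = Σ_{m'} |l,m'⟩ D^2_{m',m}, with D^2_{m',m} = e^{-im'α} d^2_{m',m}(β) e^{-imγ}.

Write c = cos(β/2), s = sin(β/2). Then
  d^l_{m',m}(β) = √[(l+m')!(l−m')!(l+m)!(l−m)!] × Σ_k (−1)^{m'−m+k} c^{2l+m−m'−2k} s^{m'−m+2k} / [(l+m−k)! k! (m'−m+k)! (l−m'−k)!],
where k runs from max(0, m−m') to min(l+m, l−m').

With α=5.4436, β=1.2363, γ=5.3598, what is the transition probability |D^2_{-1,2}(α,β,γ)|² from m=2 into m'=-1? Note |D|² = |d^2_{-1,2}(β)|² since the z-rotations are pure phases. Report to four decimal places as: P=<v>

D^2_{-1,2}(5.4436,1.2363,5.3598) = e^{-i·-1·5.4436}·d^2_{-1,2}(1.2363)·e^{-i·2·5.3598}. Compute d first:
With c≡cos(β/2)=0.814952 and s≡sin(β/2)=0.579528, N=[1·6·24·1]^{1/2}=12.000000
k: max(0,(2)−(-1))=3 … min(2+(2),2−(-1))=3
  k=3: (−1)^0·12.0000/(6)·0.8150^1·0.5795^3 = +0.317239
d^2_{-1,2}(1.2363) = +0.317239
|D^2_{-1,2}|² = |d^2_{-1,2}(β)|² = (+0.317239)² = 0.100640 (the z-rotation phases have unit modulus)

P=0.1006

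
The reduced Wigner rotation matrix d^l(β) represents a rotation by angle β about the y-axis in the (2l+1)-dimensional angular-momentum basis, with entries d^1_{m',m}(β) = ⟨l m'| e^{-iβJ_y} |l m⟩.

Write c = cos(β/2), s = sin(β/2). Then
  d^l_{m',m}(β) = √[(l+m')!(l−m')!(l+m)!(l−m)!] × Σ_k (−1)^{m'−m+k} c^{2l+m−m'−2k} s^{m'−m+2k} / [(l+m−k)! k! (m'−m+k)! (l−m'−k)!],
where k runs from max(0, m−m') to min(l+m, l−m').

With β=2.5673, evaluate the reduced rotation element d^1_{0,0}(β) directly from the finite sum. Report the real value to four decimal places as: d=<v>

d^1_{0,0}(β=2.5673) via Wigner's sum:
With c≡cos(β/2)=0.283217 and s≡sin(β/2)=0.959056, N=[1·1·1·1]^{1/2}=1.000000
The bounds max(0,m−m')=0 and min(l+m,l−m')=1 give 2 terms
  k=0: (−1)^0·1.0000/(1)·0.2832^2·0.9591^0 = +0.080212
  k=1: (−1)^1·1.0000/(1)·0.2832^0·0.9591^2 = -0.919788
d^1_{0,0}(2.5673) = +0.080212 -0.919788 = -0.839577

d=-0.8396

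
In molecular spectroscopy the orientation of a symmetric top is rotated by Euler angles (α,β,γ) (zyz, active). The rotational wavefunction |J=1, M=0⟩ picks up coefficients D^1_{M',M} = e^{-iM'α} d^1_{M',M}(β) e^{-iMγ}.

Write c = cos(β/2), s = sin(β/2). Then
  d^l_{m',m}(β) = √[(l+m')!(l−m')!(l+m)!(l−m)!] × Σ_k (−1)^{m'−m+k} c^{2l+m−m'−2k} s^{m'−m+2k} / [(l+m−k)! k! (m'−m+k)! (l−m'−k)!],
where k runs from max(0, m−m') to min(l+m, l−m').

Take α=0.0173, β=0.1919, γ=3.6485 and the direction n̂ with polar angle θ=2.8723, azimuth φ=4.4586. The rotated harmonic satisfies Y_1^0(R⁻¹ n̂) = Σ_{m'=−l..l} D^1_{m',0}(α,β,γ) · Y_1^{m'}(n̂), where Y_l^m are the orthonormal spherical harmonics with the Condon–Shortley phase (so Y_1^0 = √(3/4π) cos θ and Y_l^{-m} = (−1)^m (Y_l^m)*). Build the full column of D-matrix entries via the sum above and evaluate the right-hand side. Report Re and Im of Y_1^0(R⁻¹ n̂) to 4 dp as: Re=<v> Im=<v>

Re=-0.4690 Im=0.0000

Need the full column D^1_{m',0} for m'=−1..1 at α=0.0173, β=0.1919, γ=3.6485.
cos(β/2)=0.995400, sin(β/2)=0.095803
d^1_{-1,0}: single k=1 term ⇒ +0.134862;  D = +0.134842+0.002333i
d^1_{0,0}: k∈[0..1] ⇒ +0.990822 -0.009178 = +0.981644;  D = +0.981644+0.000000i
d^1_{1,0}: single k=0 term ⇒ -0.134862;  D = -0.134842+0.002333i
Y_1^{m'}(θ=2.8723,φ=4.4586) and Σ D·Y over m':
  (+0.1348+0.0023i)·(-0.0231+0.0890i)  (+0.9816+0.0000i)·(-0.4710+0.0000i)  (-0.1348+0.0023i)·(+0.0231+0.0890i)
Y_1^0(R⁻¹ n̂) = -0.468986+0.000000i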